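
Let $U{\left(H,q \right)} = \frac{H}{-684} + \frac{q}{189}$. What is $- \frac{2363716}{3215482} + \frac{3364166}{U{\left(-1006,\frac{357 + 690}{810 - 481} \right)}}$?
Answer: $\frac{1420012451500738346}{627914501737} \approx 2.2615 \cdot 10^{6}$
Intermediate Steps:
$U{\left(H,q \right)} = - \frac{H}{684} + \frac{q}{189}$ ($U{\left(H,q \right)} = H \left(- \frac{1}{684}\right) + q \frac{1}{189} = - \frac{H}{684} + \frac{q}{189}$)
$- \frac{2363716}{3215482} + \frac{3364166}{U{\left(-1006,\frac{357 + 690}{810 - 481} \right)}} = - \frac{2363716}{3215482} + \frac{3364166}{\left(- \frac{1}{684}\right) \left(-1006\right) + \frac{\left(357 + 690\right) \frac{1}{810 - 481}}{189}} = \left(-2363716\right) \frac{1}{3215482} + \frac{3364166}{\frac{503}{342} + \frac{1047 \cdot \frac{1}{329}}{189}} = - \frac{1181858}{1607741} + \frac{3364166}{\frac{503}{342} + \frac{1047 \cdot \frac{1}{329}}{189}} = - \frac{1181858}{1607741} + \frac{3364166}{\frac{503}{342} + \frac{1}{189} \cdot \frac{1047}{329}} = - \frac{1181858}{1607741} + \frac{3364166}{\frac{503}{342} + \frac{349}{20727}} = - \frac{1181858}{1607741} + \frac{3364166}{\frac{390557}{262542}} = - \frac{1181858}{1607741} + 3364166 \cdot \frac{262542}{390557} = - \frac{1181858}{1607741} + \frac{883234869972}{390557} = \frac{1420012451500738346}{627914501737}$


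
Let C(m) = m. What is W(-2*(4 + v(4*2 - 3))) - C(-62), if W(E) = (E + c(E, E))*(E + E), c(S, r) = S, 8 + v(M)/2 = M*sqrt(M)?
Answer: 10366 - 3840*sqrt(5) ≈ 1779.5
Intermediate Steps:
v(M) = -16 + 2*M**(3/2) (v(M) = -16 + 2*(M*sqrt(M)) = -16 + 2*M**(3/2))
W(E) = 4*E**2 (W(E) = (E + E)*(E + E) = (2*E)*(2*E) = 4*E**2)
W(-2*(4 + v(4*2 - 3))) - C(-62) = 4*(-2*(4 + (-16 + 2*(4*2 - 3)**(3/2))))**2 - 1*(-62) = 4*(-2*(4 + (-16 + 2*(8 - 3)**(3/2))))**2 + 62 = 4*(-2*(4 + (-16 + 2*5**(3/2))))**2 + 62 = 4*(-2*(4 + (-16 + 2*(5*sqrt(5)))))**2 + 62 = 4*(-2*(4 + (-16 + 10*sqrt(5))))**2 + 62 = 4*(-2*(-12 + 10*sqrt(5)))**2 + 62 = 4*(24 - 20*sqrt(5))**2 + 62 = 62 + 4*(24 - 20*sqrt(5))**2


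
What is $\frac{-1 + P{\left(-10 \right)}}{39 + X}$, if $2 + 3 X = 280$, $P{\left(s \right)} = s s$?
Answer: $\frac{297}{395} \approx 0.7519$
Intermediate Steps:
$P{\left(s \right)} = s^{2}$
$X = \frac{278}{3}$ ($X = - \frac{2}{3} + \frac{1}{3} \cdot 280 = - \frac{2}{3} + \frac{280}{3} = \frac{278}{3} \approx 92.667$)
$\frac{-1 + P{\left(-10 \right)}}{39 + X} = \frac{-1 + \left(-10\right)^{2}}{39 + \frac{278}{3}} = \frac{-1 + 100}{\frac{395}{3}} = 99 \cdot \frac{3}{395} = \frac{297}{395}$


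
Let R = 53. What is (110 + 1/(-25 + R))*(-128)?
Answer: -98592/7 ≈ -14085.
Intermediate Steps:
(110 + 1/(-25 + R))*(-128) = (110 + 1/(-25 + 53))*(-128) = (110 + 1/28)*(-128) = (3081/28)*(-128) = -98592/7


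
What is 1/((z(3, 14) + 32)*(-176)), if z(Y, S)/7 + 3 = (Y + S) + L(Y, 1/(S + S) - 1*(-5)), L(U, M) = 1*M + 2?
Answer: -1/31548 ≈ -3.1698e-5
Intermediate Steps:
L(U, M) = 2 + M (L(U, M) = M + 2 = 2 + M)
z(Y, S) = 28 + 7*S + 7*Y + 7/(2*S) (z(Y, S) = -21 + 7*((Y + S) + (2 + (1/(S + S) - 1*(-5)))) = -21 + 7*((S + Y) + (2 + (1/(2*S) + 5))) = -21 + 7*((S + Y) + (2 + (5 + 1/(2*S)))) = -21 + 7*((S + Y) + (7 + 1/(2*S))) = -21 + 7*(7 + S + Y + 1/(2*S)) = -21 + (49 + 7*S + 7*Y + 7/(2*S)) = 28 + 7*S + 7*Y + 7/(2*S))
1/((z(3, 14) + 32)*(-176)) = 1/(((28 + 7*14 + 7*3 + (7/2)/14) + 32)*(-176)) = 1/(((28 + 98 + 21 + (7/2)*(1/14)) + 32)*(-176)) = 1/(((28 + 98 + 21 + 1/4) + 32)*(-176)) = 1/((589/4 + 32)*(-176)) = 1/((717/4)*(-176)) = 1/(-31548) = -1/31548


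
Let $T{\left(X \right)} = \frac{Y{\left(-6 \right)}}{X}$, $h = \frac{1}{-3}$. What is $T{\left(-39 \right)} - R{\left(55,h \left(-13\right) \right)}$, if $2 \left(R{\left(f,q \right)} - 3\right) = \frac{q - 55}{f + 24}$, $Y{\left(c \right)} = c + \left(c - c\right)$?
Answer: $- \frac{7781}{3081} \approx -2.5255$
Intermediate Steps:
$Y{\left(c \right)} = c$ ($Y{\left(c \right)} = c + 0 = c$)
$h = - \frac{1}{3} \approx -0.33333$
$R{\left(f,q \right)} = 3 + \frac{-55 + q}{2 \left(24 + f\right)}$ ($R{\left(f,q \right)} = 3 + \frac{\left(q - 55\right) \frac{1}{f + 24}}{2} = 3 + \frac{\left(-55 + q\right) \frac{1}{24 + f}}{2} = 3 + \frac{\frac{1}{24 + f} \left(-55 + q\right)}{2} = 3 + \frac{-55 + q}{2 \left(24 + f\right)}$)
$T{\left(X \right)} = - \frac{6}{X}$
$T{\left(-39 \right)} - R{\left(55,h \left(-13\right) \right)} = - \frac{6}{-39} - \frac{89 - - \frac{13}{3} + 6 \cdot 55}{2 \left(24 + 55\right)} = \left(-6\right) \left(- \frac{1}{39}\right) - \frac{89 + \frac{13}{3} + 330}{2 \cdot 79} = \frac{2}{13} - \frac{1}{2} \cdot \frac{1}{79} \cdot \frac{1270}{3} = \frac{2}{13} - \frac{635}{237} = - \frac{7781}{3081}$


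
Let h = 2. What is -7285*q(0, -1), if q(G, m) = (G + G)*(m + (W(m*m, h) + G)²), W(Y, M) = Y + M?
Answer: 0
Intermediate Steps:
W(Y, M) = M + Y
q(G, m) = 2*G*(m + (2 + G + m²)²) (q(G, m) = (G + G)*(m + ((2 + m*m) + G)²) = (2*G)*(m + ((2 + m²) + G)²) = (2*G)*(m + (2 + G + m²)²) = 2*G*(m + (2 + G + m²)²))
-7285*q(0, -1) = -14570*0*(-1 + (2 + 0 + (-1)²)²) = -14570*0*(-1 + (2 + 0 + 1)²) = -14570*0*(-1 + 3²) = -14570*0*(-1 + 9) = -14570*0*8 = -7285*0 = 0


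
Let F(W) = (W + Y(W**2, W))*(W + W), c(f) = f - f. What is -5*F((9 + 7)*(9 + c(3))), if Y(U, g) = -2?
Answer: -204480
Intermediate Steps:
c(f) = 0
F(W) = 2*W*(-2 + W) (F(W) = (W - 2)*(W + W) = (-2 + W)*(2*W) = 2*W*(-2 + W))
-5*F((9 + 7)*(9 + c(3))) = -10*(9 + 7)*(9 + 0)*(-2 + (9 + 7)*(9 + 0)) = -10*16*9*(-2 + 16*9) = -10*144*(-2 + 144) = -10*144*142 = -5*40896 = -204480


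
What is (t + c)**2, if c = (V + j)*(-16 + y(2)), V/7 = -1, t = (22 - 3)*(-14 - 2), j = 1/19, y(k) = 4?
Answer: 17572864/361 ≈ 48678.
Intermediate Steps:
j = 1/19 ≈ 0.052632
t = -304 (t = 19*(-16) = -304)
V = -7 (V = 7*(-1) = -7)
c = 1584/19 (c = (-7 + 1/19)*(-16 + 4) = -132/19*(-12) = 1584/19 ≈ 83.368)
(t + c)**2 = (-304 + 1584/19)**2 = (-4192/19)**2 = 17572864/361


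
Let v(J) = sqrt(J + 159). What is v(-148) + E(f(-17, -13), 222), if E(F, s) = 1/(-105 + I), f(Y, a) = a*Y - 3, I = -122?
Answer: -1/227 + sqrt(11) ≈ 3.3122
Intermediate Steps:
f(Y, a) = -3 + Y*a (f(Y, a) = Y*a - 3 = -3 + Y*a)
v(J) = sqrt(159 + J)
E(F, s) = -1/227 (E(F, s) = 1/(-105 - 122) = 1/(-227) = -1/227)
v(-148) + E(f(-17, -13), 222) = sqrt(159 - 148) - 1/227 = sqrt(11) - 1/227 = -1/227 + sqrt(11)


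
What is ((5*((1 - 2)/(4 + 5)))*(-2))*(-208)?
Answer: -2080/9 ≈ -231.11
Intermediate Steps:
((5*((1 - 2)/(4 + 5)))*(-2))*(-208) = ((5*(-1/9))*(-2))*(-208) = ((5*(-1*⅑))*(-2))*(-208) = ((5*(-⅑))*(-2))*(-208) = -5/9*(-2)*(-208) = (10/9)*(-208) = -2080/9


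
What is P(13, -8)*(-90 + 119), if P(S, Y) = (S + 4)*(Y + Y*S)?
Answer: -55216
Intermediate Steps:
P(S, Y) = (4 + S)*(Y + S*Y)
P(13, -8)*(-90 + 119) = (-8*(4 + 13**2 + 5*13))*(-90 + 119) = -8*(4 + 169 + 65)*29 = -8*238*29 = -1904*29 = -55216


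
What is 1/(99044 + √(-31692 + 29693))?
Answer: 99044/9809715935 - I*√1999/9809715935 ≈ 1.0097e-5 - 4.5577e-9*I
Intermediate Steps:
1/(99044 + √(-31692 + 29693)) = 1/(99044 + √(-1999)) = 1/(99044 + I*√1999)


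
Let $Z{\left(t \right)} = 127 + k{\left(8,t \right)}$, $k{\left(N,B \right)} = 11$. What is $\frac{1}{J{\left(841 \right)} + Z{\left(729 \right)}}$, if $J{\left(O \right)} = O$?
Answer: $\frac{1}{979} \approx 0.0010215$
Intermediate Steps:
$Z{\left(t \right)} = 138$ ($Z{\left(t \right)} = 127 + 11 = 138$)
$\frac{1}{J{\left(841 \right)} + Z{\left(729 \right)}} = \frac{1}{841 + 138} = \frac{1}{979}$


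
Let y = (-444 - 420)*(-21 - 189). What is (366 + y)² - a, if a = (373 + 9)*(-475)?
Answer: 33053603086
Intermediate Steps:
a = -181450 (a = 382*(-475) = -181450)
y = 181440 (y = -864*(-210) = 181440)
(366 + y)² - a = (366 + 181440)² - 1*(-181450) = 181806² + 181450 = 33053421636 + 181450 = 33053603086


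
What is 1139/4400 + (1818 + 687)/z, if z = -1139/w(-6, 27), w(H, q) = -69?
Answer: 761815321/5011600 ≈ 152.01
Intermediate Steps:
z = 1139/69 (z = -1139/(-69) = -1139*(-1/69) = 1139/69 ≈ 16.507)
1139/4400 + (1818 + 687)/z = 1139/4400 + (1818 + 687)/(1139/69) = 1139*(1/4400) + 2505*(69/1139) = 1139/4400 + 172845/1139 = 761815321/5011600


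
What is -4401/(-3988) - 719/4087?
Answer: 15119515/16298956 ≈ 0.92764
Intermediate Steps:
-4401/(-3988) - 719/4087 = -4401*(-1/3988) - 719*1/4087 = 4401/3988 - 719/4087 = 15119515/16298956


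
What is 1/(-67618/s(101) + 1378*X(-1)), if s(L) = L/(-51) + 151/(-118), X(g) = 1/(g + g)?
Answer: 19619/393407633 ≈ 4.9869e-5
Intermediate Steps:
X(g) = 1/(2*g)
s(L) = -151/118 - L/51 (s(L) = L*(-1/51) + 151*(-1/118) = -L/51 - 151/118 = -151/118 - L/51)
1/(-67618/s(101) + 1378*X(-1)) = 1/(-67618/(-151/118 - 1/51*101) + 1378*((½)/(-1))) = 1/(-67618/(-151/118 - 101/51) + 1378*((½)*(-1))) = 1/(-67618/(-19619/6018) + 1378*(-½)) = 1/(-67618*(-6018/19619) - 689) = 1/(406925124/19619 - 689) = 1/(393407633/19619) = 19619/393407633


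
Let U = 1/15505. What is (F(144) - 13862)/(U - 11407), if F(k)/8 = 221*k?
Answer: -1866259325/88432767 ≈ -21.104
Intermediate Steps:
U = 1/15505 ≈ 6.4495e-5
F(k) = 1768*k (F(k) = 8*(221*k) = 1768*k)
(F(144) - 13862)/(U - 11407) = (1768*144 - 13862)/(1/15505 - 11407) = (254592 - 13862)/(-176865534/15505) = 240730*(-15505/176865534) = -1866259325/88432767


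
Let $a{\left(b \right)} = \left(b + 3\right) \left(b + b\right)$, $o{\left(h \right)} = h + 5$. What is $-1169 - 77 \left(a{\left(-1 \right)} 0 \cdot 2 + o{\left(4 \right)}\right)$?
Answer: $-1862$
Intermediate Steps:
$o{\left(h \right)} = 5 + h$
$a{\left(b \right)} = 2 b \left(3 + b\right)$ ($a{\left(b \right)} = \left(3 + b\right) 2 b = 2 b \left(3 + b\right)$)
$-1169 - 77 \left(a{\left(-1 \right)} 0 \cdot 2 + o{\left(4 \right)}\right) = -1169 - 77 \left(2 \left(-1\right) \left(3 - 1\right) 0 \cdot 2 + \left(5 + 4\right)\right) = -1169 - 77 \left(2 \left(-1\right) 2 \cdot 0 + 9\right) = -1169 - 77 \left(\left(-4\right) 0 + 9\right) = -1169 - 77 \left(0 + 9\right) = -1169 - 693 = -1862$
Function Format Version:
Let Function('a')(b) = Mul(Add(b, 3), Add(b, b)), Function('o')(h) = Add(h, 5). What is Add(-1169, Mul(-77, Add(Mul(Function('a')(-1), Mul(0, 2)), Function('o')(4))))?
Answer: -1862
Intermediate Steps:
Function('o')(h) = Add(5, h)
Function('a')(b) = Mul(2, b, Add(3, b)) (Function('a')(b) = Mul(Add(3, b), Mul(2, b)) = Mul(2, b, Add(3, b)))
Add(-1169, Mul(-77, Add(Mul(Function('a')(-1), Mul(0, 2)), Function('o')(4)))) = Add(-1169, Mul(-77, Add(Mul(Mul(2, -1, Add(3, -1)), Mul(0, 2)), Add(5, 4)))) = Add(-1169, Mul(-77, Add(Mul(Mul(2, -1, 2), 0), 9))) = Add(-1169, Mul(-77, Add(Mul(-4, 0), 9))) = Add(-1169, Mul(-77, Add(0, 9))) = Add(-1169, Mul(-77, 9)) = Add(-1169, -693) = -1862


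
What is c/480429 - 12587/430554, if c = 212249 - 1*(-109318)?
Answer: 14711644255/22983403074 ≈ 0.64010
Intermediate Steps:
c = 321567 (c = 212249 + 109318 = 321567)
c/480429 - 12587/430554 = 321567/480429 - 12587/430554 = 321567*(1/480429) - 12587*1/430554 = 107189/160143 - 12587/430554 = 14711644255/22983403074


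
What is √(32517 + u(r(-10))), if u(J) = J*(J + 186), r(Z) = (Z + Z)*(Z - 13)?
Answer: √329677 ≈ 574.17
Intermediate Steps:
r(Z) = 2*Z*(-13 + Z) (r(Z) = (2*Z)*(-13 + Z) = 2*Z*(-13 + Z))
u(J) = J*(186 + J)
√(32517 + u(r(-10))) = √(32517 + (2*(-10)*(-13 - 10))*(186 + 2*(-10)*(-13 - 10))) = √(32517 + (2*(-10)*(-23))*(186 + 2*(-10)*(-23))) = √(32517 + 460*(186 + 460)) = √(32517 + 460*646) = √(32517 + 297160) = √329677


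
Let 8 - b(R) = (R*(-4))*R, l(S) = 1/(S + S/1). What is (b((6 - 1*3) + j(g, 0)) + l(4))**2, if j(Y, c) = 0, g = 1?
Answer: 124609/64 ≈ 1947.0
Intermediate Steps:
l(S) = 1/(2*S) (l(S) = 1/(S + S*1) = 1/(S + S) = 1/(2*S))
b(R) = 8 + 4*R**2 (b(R) = 8 - R*(-4)*R = 8 - (-4*R)*R = 8 - (-4)*R**2 = 8 + 4*R**2)
(b((6 - 1*3) + j(g, 0)) + l(4))**2 = ((8 + 4*((6 - 1*3) + 0)**2) + (1/2)/4)**2 = ((8 + 4*((6 - 3) + 0)**2) + (1/2)*(1/4))**2 = ((8 + 4*(3 + 0)**2) + 1/8)**2 = ((8 + 4*3**2) + 1/8)**2 = ((8 + 4*9) + 1/8)**2 = ((8 + 36) + 1/8)**2 = (44 + 1/8)**2 = (353/8)**2 = 124609/64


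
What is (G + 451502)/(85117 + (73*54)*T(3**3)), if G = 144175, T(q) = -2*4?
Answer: 595677/53581 ≈ 11.117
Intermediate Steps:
T(q) = -8
(G + 451502)/(85117 + (73*54)*T(3**3)) = (144175 + 451502)/(85117 + (73*54)*(-8)) = 595677/(85117 + 3942*(-8)) = 595677/(85117 - 31536) = 595677/53581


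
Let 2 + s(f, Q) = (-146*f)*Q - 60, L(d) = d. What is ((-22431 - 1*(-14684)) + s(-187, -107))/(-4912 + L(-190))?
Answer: 2929123/5102 ≈ 574.11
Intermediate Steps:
s(f, Q) = -62 - 146*Q*f (s(f, Q) = -2 + ((-146*f)*Q - 60) = -2 + (-146*Q*f - 60) = -2 + (-60 - 146*Q*f) = -62 - 146*Q*f)
((-22431 - 1*(-14684)) + s(-187, -107))/(-4912 + L(-190)) = ((-22431 - 1*(-14684)) + (-62 - 146*(-107)*(-187)))/(-4912 - 190) = ((-22431 + 14684) + (-62 - 2921314))/(-5102) = (-7747 - 2921376)*(-1/5102) = -2929123*(-1/5102) = 2929123/5102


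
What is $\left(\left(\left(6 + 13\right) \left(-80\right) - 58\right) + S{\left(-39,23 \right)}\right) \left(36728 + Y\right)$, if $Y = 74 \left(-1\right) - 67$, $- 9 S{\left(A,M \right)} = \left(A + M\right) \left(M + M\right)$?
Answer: $- \frac{492680542}{9} \approx -5.4742 \cdot 10^{7}$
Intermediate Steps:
$S{\left(A,M \right)} = - \frac{2 M \left(A + M\right)}{9}$ ($S{\left(A,M \right)} = - \frac{\left(A + M\right) \left(M + M\right)}{9} = - \frac{\left(A + M\right) 2 M}{9} = - \frac{2 M \left(A + M\right)}{9}$)
$Y = -141$ ($Y = -74 - 67 = -141$)
$\left(\left(\left(6 + 13\right) \left(-80\right) - 58\right) + S{\left(-39,23 \right)}\right) \left(36728 + Y\right) = \left(\left(\left(6 + 13\right) \left(-80\right) - 58\right) - \frac{46 \left(-39 + 23\right)}{9}\right) \left(36728 - 141\right) = \left(\left(19 \left(-80\right) - 58\right) - \frac{46}{9} \left(-16\right)\right) 36587 = \left(\left(-1520 - 58\right) + \frac{736}{9}\right) 36587 = \left(-1578 + \frac{736}{9}\right) 36587 = \left(- \frac{13466}{9}\right) 36587 = - \frac{492680542}{9}$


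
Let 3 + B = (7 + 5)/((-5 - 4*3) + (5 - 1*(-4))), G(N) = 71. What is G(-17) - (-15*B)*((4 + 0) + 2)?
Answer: -334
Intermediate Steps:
B = -9/2 (B = -3 + (7 + 5)/((-5 - 4*3) + (5 - 1*(-4))) = -3 + 12/((-5 - 12) + (5 + 4)) = -3 + 12/(-17 + 9) = -3 + 12/(-8) = -3 + 12*(-1/8) = -3 - 3/2 = -9/2 ≈ -4.5000)
G(-17) - (-15*B)*((4 + 0) + 2) = 71 - (-15*(-9/2))*((4 + 0) + 2) = 71 - 135*(4 + 2)/2 = 71 - 135*6/2 = 71 - 1*405 = 71 - 405 = -334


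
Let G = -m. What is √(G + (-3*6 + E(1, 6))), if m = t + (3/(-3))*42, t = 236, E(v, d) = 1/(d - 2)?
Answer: 11*I*√7/2 ≈ 14.552*I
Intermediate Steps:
E(v, d) = 1/(-2 + d)
m = 194 (m = 236 + (3/(-3))*42 = 236 + (3*(-⅓))*42 = 236 - 1*42 = 236 - 42 = 194)
G = -194 (G = -1*194 = -194)
√(G + (-3*6 + E(1, 6))) = √(-194 + (-3*6 + 1/(-2 + 6))) = √(-194 + (-18 + 1/4)) = √(-194 + (-18 + ¼)) = √(-194 - 71/4) = √(-847/4) = 11*I*√7/2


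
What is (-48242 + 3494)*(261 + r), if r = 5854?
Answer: -273634020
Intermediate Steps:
(-48242 + 3494)*(261 + r) = (-48242 + 3494)*(261 + 5854) = -44748*6115 = -273634020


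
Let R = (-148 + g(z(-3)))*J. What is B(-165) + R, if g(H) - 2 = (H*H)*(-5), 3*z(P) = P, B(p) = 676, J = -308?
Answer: 47184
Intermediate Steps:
z(P) = P/3
g(H) = 2 - 5*H² (g(H) = 2 + (H*H)*(-5) = 2 + H²*(-5) = 2 - 5*H²)
R = 46508 (R = (-148 + (2 - 5*1²))*(-308) = (-148 + (2 - 5*(-1)²))*(-308) = (-148 + (2 - 5*1))*(-308) = (-148 + (2 - 5))*(-308) = (-148 - 3)*(-308) = -151*(-308) = 46508)
B(-165) + R = 676 + 46508 = 47184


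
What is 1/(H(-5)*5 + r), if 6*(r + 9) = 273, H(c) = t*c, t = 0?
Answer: 2/73 ≈ 0.027397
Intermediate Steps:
H(c) = 0 (H(c) = 0*c = 0)
r = 73/2 (r = -9 + (⅙)*273 = -9 + 91/2 = 73/2 ≈ 36.500)
1/(H(-5)*5 + r) = 1/(0*5 + 73/2) = 1/(0 + 73/2) = 1/(73/2) = 2/73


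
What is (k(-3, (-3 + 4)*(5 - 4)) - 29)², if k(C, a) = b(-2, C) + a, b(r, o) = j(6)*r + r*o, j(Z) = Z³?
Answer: 206116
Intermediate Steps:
b(r, o) = 216*r + o*r (b(r, o) = 6³*r + r*o = 216*r + o*r)
k(C, a) = -432 + a - 2*C (k(C, a) = -2*(216 + C) + a = (-432 - 2*C) + a = -432 + a - 2*C)
(k(-3, (-3 + 4)*(5 - 4)) - 29)² = ((-432 + (-3 + 4)*(5 - 4) - 2*(-3)) - 29)² = ((-432 + 1*1 + 6) - 29)² = ((-432 + 1 + 6) - 29)² = (-425 - 29)² = (-454)² = 206116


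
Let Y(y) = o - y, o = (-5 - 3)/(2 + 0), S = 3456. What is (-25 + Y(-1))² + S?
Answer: 4240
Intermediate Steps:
o = -4 (o = -8/2 = -8*½ = -4)
Y(y) = -4 - y
(-25 + Y(-1))² + S = (-25 + (-4 - 1*(-1)))² + 3456 = (-25 + (-4 + 1))² + 3456 = (-25 - 3)² + 3456 = (-28)² + 3456 = 784 + 3456 = 4240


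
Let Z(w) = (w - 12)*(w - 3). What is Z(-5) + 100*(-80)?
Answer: -7864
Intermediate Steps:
Z(w) = (-12 + w)*(-3 + w)
Z(-5) + 100*(-80) = (36 + (-5)² - 15*(-5)) + 100*(-80) = (36 + 25 + 75) - 8000 = 136 - 8000 = -7864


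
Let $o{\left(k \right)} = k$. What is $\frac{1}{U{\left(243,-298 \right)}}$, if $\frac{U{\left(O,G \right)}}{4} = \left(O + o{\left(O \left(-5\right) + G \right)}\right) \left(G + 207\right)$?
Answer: $\frac{1}{462280} \approx 2.1632 \cdot 10^{-6}$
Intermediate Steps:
$U{\left(O,G \right)} = 4 \left(207 + G\right) \left(G - 4 O\right)$ ($U{\left(O,G \right)} = 4 \left(O + \left(O \left(-5\right) + G\right)\right) \left(G + 207\right) = 4 \left(O + \left(- 5 O + G\right)\right) \left(207 + G\right) = 4 \left(O + \left(G - 5 O\right)\right) \left(207 + G\right) = 4 \left(G - 4 O\right) \left(207 + G\right) = 4 \left(207 + G\right) \left(G - 4 O\right)$)
$\frac{1}{U{\left(243,-298 \right)}} = \frac{1}{\left(-3312\right) 243 + 4 \left(-298\right)^{2} + 828 \left(-298\right) - \left(-4768\right) 243} = \frac{1}{-804816 + 4 \cdot 88804 - 246744 + 1158624} = \frac{1}{-804816 + 355216 - 246744 + 1158624} = \frac{1}{462280}$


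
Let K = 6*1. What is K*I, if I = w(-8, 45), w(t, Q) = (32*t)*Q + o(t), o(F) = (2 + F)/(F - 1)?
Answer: -69116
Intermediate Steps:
o(F) = (2 + F)/(-1 + F)
K = 6
w(t, Q) = (2 + t)/(-1 + t) + 32*Q*t (w(t, Q) = (32*t)*Q + (2 + t)/(-1 + t) = 32*Q*t + (2 + t)/(-1 + t) = (2 + t)/(-1 + t) + 32*Q*t)
I = -34558/3 (I = (2 - 8 + 32*45*(-8)*(-1 - 8))/(-1 - 8) = (2 - 8 + 32*45*(-8)*(-9))/(-9) = -(2 - 8 + 103680)/9 = -⅑*103674 = -34558/3 ≈ -11519.)
K*I = 6*(-34558/3) = -69116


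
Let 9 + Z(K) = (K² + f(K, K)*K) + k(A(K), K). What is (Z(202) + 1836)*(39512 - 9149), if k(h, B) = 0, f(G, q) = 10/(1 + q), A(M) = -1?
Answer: 9062950311/7 ≈ 1.2947e+9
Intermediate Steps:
Z(K) = -9 + K² + 10*K/(1 + K) (Z(K) = -9 + ((K² + (10/(1 + K))*K) + 0) = -9 + ((K² + 10*K/(1 + K)) + 0) = -9 + (K² + 10*K/(1 + K)) = -9 + K² + 10*K/(1 + K))
(Z(202) + 1836)*(39512 - 9149) = ((-9 + 202 + 202² + 202³)/(1 + 202) + 1836)*(39512 - 9149) = ((-9 + 202 + 40804 + 8242408)/203 + 1836)*30363 = ((1/203)*8283405 + 1836)*30363 = (8283405/203 + 1836)*30363 = (8656113/203)*30363 = 9062950311/7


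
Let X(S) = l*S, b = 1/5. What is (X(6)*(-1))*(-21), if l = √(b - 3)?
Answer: 126*I*√70/5 ≈ 210.84*I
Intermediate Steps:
b = ⅕ ≈ 0.20000
l = I*√70/5 (l = √(⅕ - 3) = √(-14/5) = I*√70/5 ≈ 1.6733*I)
X(S) = I*S*√70/5 (X(S) = (I*√70/5)*S = I*S*√70/5)
(X(6)*(-1))*(-21) = (((⅕)*I*6*√70)*(-1))*(-21) = ((6*I*√70/5)*(-1))*(-21) = -6*I*√70/5*(-21) = 126*I*√70/5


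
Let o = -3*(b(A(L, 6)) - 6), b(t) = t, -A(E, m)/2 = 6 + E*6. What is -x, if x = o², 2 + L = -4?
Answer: -26244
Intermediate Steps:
L = -6 (L = -2 - 4 = -6)
A(E, m) = -12 - 12*E (A(E, m) = -2*(6 + E*6) = -2*(6 + 6*E) = -12 - 12*E)
o = -162 (o = -3*((-12 - 12*(-6)) - 6) = -3*((-12 + 72) - 6) = -3*(60 - 6) = -3*54 = -162)
x = 26244 (x = (-162)² = 26244)
-x = -1*26244 = -26244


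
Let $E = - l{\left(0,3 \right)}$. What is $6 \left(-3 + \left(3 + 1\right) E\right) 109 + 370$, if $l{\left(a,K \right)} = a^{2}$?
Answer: $-1592$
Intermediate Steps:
$E = 0$ ($E = - 0^{2} = \left(-1\right) 0 = 0$)
$6 \left(-3 + \left(3 + 1\right) E\right) 109 + 370 = 6 \left(-3 + \left(3 + 1\right) 0\right) 109 + 370 = 6 \left(-3 + 4 \cdot 0\right) 109 + 370 = 6 \left(-3 + 0\right) 109 + 370 = 6 \left(-3\right) 109 + 370 = \left(-18\right) 109 + 370 = -1962 + 370 = -1592$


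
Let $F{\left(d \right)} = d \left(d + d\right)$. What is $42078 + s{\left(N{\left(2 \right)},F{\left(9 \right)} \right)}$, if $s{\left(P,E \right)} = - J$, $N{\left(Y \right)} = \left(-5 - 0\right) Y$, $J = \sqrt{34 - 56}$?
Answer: $42078 - i \sqrt{22} \approx 42078.0 - 4.6904 i$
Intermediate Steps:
$J = i \sqrt{22}$ ($J = \sqrt{-22} = i \sqrt{22} \approx 4.6904 i$)
$N{\left(Y \right)} = - 5 Y$ ($N{\left(Y \right)} = \left(-5 + 0\right) Y = - 5 Y$)
$F{\left(d \right)} = 2 d^{2}$ ($F{\left(d \right)} = d 2 d = 2 d^{2}$)
$s{\left(P,E \right)} = - i \sqrt{22}$
$42078 + s{\left(N{\left(2 \right)},F{\left(9 \right)} \right)} = 42078 - i \sqrt{22}$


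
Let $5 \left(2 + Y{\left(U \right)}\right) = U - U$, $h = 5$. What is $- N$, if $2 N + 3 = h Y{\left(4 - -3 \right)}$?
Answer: $\frac{13}{2} \approx 6.5$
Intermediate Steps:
$Y{\left(U \right)} = -2$ ($Y{\left(U \right)} = -2 + \frac{U - U}{5} = -2 + \frac{1}{5} \cdot 0 = -2 + 0 = -2$)
$N = - \frac{13}{2}$ ($N = - \frac{3}{2} + \frac{5 \left(-2\right)}{2} = - \frac{3}{2} + \frac{1}{2} \left(-10\right) = - \frac{3}{2} - 5 = - \frac{13}{2} \approx -6.5$)
$- N = \left(-1\right) \left(- \frac{13}{2}\right) = \frac{13}{2}$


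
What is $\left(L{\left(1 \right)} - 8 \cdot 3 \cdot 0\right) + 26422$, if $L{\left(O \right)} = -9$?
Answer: $26413$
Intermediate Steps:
$\left(L{\left(1 \right)} - 8 \cdot 3 \cdot 0\right) + 26422 = \left(-9 - 8 \cdot 3 \cdot 0\right) + 26422 = \left(-9 - 0\right) + 26422 = \left(-9 + 0\right) + 26422 = -9 + 26422 = 26413$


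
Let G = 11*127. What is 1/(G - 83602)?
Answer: -1/82205 ≈ -1.2165e-5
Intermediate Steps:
G = 1397
1/(G - 83602) = 1/(1397 - 83602) = 1/(-82205) = -1/82205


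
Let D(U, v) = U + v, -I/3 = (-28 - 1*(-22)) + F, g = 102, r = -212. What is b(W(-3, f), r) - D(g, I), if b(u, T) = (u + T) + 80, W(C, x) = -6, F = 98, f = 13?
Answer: 36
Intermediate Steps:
b(u, T) = 80 + T + u (b(u, T) = (T + u) + 80 = 80 + T + u)
I = -276 (I = -3*((-28 - 1*(-22)) + 98) = -3*((-28 + 22) + 98) = -3*(-6 + 98) = -3*92 = -276)
b(W(-3, f), r) - D(g, I) = (80 - 212 - 6) - (102 - 276) = -138 - 1*(-174) = -138 + 174 = 36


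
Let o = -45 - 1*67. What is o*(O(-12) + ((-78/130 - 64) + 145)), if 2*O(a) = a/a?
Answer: -45304/5 ≈ -9060.8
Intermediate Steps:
O(a) = ½ (O(a) = (a/a)/2 = (½)*1 = ½)
o = -112 (o = -45 - 67 = -112)
o*(O(-12) + ((-78/130 - 64) + 145)) = -112*(½ + ((-78/130 - 64) + 145)) = -112*(½ + ((-78*1/130 - 64) + 145)) = -112*(½ + ((-⅗ - 64) + 145)) = -112*(½ + (-323/5 + 145)) = -112*(½ + 402/5) = -112*809/10 = -45304/5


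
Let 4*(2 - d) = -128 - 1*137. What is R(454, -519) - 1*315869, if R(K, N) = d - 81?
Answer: -1263527/4 ≈ -3.1588e+5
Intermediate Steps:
d = 273/4 (d = 2 - (-128 - 1*137)/4 = 2 - (-128 - 137)/4 = 2 - 1/4*(-265) = 2 + 265/4 = 273/4 ≈ 68.250)
R(K, N) = -51/4 (R(K, N) = 273/4 - 81 = -51/4)
R(454, -519) - 1*315869 = -51/4 - 1*315869 = -51/4 - 315869 = -1263527/4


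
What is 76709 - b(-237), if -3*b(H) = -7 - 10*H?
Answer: 232490/3 ≈ 77497.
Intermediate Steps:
b(H) = 7/3 + 10*H/3 (b(H) = -(-7 - 10*H)/3 = 7/3 + 10*H/3)
76709 - b(-237) = 76709 - (7/3 + (10/3)*(-237)) = 76709 - (7/3 - 790) = 76709 - 1*(-2363/3) = 76709 + 2363/3 = 232490/3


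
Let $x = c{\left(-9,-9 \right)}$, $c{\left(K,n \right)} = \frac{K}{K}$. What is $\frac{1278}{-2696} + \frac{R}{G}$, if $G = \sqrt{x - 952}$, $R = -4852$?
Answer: $- \frac{639}{1348} + \frac{4852 i \sqrt{951}}{951} \approx -0.47404 + 157.34 i$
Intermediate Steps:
$c{\left(K,n \right)} = 1$
$x = 1$
$G = i \sqrt{951}$ ($G = \sqrt{1 - 952} = \sqrt{-951} = i \sqrt{951} \approx 30.838 i$)
$\frac{1278}{-2696} + \frac{R}{G} = \frac{1278}{-2696} - \frac{4852}{i \sqrt{951}} = 1278 \left(- \frac{1}{2696}\right) - 4852 \left(- \frac{i \sqrt{951}}{951}\right) = - \frac{639}{1348} + \frac{4852 i \sqrt{951}}{951}$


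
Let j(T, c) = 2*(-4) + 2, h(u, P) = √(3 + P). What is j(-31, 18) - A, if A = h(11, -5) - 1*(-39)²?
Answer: 1515 - I*√2 ≈ 1515.0 - 1.4142*I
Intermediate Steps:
j(T, c) = -6 (j(T, c) = -8 + 2 = -6)
A = -1521 + I*√2 (A = √(3 - 5) - 1*(-39)² = √(-2) - 1*1521 = I*√2 - 1521 = -1521 + I*√2 ≈ -1521.0 + 1.4142*I)
j(-31, 18) - A = -6 - (-1521 + I*√2) = -6 + (1521 - I*√2) = 1515 - I*√2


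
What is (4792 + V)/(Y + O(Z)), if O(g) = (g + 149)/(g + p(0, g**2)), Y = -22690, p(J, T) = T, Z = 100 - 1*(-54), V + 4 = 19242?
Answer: -573596100/541609997 ≈ -1.0591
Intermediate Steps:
V = 19238 (V = -4 + 19242 = 19238)
Z = 154 (Z = 100 + 54 = 154)
O(g) = (149 + g)/(g + g**2) (O(g) = (g + 149)/(g + g**2) = (149 + g)/(g + g**2))
(4792 + V)/(Y + O(Z)) = (4792 + 19238)/(-22690 + (149 + 154)/(154*(1 + 154))) = 24030/(-22690 + (1/154)*303/155) = 24030/(-22690 + (1/154)*(1/155)*303) = 24030/(-22690 + 303/23870) = 24030/(-541609997/23870) = 24030*(-23870/541609997) = -573596100/541609997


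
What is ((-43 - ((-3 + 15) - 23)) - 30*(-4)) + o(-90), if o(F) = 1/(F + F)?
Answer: 15839/180 ≈ 87.994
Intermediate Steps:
o(F) = 1/(2*F)
((-43 - ((-3 + 15) - 23)) - 30*(-4)) + o(-90) = ((-43 - ((-3 + 15) - 23)) - 30*(-4)) + (½)/(-90) = ((-43 - (12 - 23)) + 120) + (½)*(-1/90) = ((-43 - 1*(-11)) + 120) - 1/180 = ((-43 + 11) + 120) - 1/180 = (-32 + 120) - 1/180 = 88 - 1/180 = 15839/180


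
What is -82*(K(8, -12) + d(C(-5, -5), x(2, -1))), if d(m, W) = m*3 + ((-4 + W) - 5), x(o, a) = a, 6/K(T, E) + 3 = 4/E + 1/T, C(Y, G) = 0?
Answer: 74948/77 ≈ 973.35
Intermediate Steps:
K(T, E) = 6/(-3 + 1/T + 4/E) (K(T, E) = 6/(-3 + (4/E + 1/T)) = 6/(-3 + (1/T + 4/E)) = 6/(-3 + 1/T + 4/E))
d(m, W) = -9 + W + 3*m (d(m, W) = 3*m + (-9 + W) = -9 + W + 3*m)
-82*(K(8, -12) + d(C(-5, -5), x(2, -1))) = -82*(6*(-12)*8/(-12 + 4*8 - 3*(-12)*8) + (-9 - 1 + 3*0)) = -82*(6*(-12)*8/(-12 + 32 + 288) + (-9 - 1 + 0)) = -82*(6*(-12)*8/308 - 10) = -82*(6*(-12)*8*(1/308) - 10) = -82*(-144/77 - 10) = -82*(-914/77) = 74948/77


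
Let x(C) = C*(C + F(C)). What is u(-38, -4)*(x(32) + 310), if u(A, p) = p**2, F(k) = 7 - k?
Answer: 8544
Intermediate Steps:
x(C) = 7*C (x(C) = C*(C + (7 - C)) = C*7 = 7*C)
u(-38, -4)*(x(32) + 310) = (-4)**2*(7*32 + 310) = 16*(224 + 310) = 16*534 = 8544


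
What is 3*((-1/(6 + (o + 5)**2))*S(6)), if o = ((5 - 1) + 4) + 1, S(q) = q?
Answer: -9/101 ≈ -0.089109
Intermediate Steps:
o = 9 (o = (4 + 4) + 1 = 8 + 1 = 9)
3*((-1/(6 + (o + 5)**2))*S(6)) = 3*(-1/(6 + (9 + 5)**2)*6) = 3*(-1/(6 + 14**2)*6) = 3*(-1/(6 + 196)*6) = 3*(-1/202*6) = 3*(-3/101) = -9/101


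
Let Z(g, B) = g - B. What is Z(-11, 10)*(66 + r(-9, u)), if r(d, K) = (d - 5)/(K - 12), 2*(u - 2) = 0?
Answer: -7077/5 ≈ -1415.4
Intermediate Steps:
u = 2 (u = 2 + (½)*0 = 2 + 0 = 2)
r(d, K) = (-5 + d)/(-12 + K)
Z(-11, 10)*(66 + r(-9, u)) = (-11 - 1*10)*(66 + (-5 - 9)/(-12 + 2)) = (-11 - 10)*(66 - 14/(-10)) = -21*(66 - ⅒*(-14)) = -21*(66 + 7/5) = -21*337/5 = -7077/5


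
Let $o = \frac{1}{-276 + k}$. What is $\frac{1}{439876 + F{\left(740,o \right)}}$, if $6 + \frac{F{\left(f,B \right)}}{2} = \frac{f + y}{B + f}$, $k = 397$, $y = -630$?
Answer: $\frac{89541}{39385889044} \approx 2.2734 \cdot 10^{-6}$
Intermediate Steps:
$o = \frac{1}{121}$ ($o = \frac{1}{-276 + 397} = \frac{1}{121} \approx 0.0082645$)
$F{\left(f,B \right)} = -12 + \frac{2 \left(-630 + f\right)}{B + f}$ ($F{\left(f,B \right)} = -12 + 2 \frac{f - 630}{B + f} = -12 + 2 \frac{-630 + f}{B + f} = -12 + \frac{2 \left(-630 + f\right)}{B + f}$)
$\frac{1}{439876 + F{\left(740,o \right)}} = \frac{1}{439876 + \frac{2 \left(-630 - \frac{6}{121} - 3700\right)}{\frac{1}{121} + 740}} = \frac{1}{439876 + \frac{2 \left(-630 - \frac{6}{121} - 3700\right)}{\frac{89541}{121}}} = \frac{1}{439876 + 2 \cdot \frac{121}{89541} \left(- \frac{523936}{121}\right)} = \frac{1}{439876 - \frac{1047872}{89541}} = \frac{1}{\frac{39385889044}{89541}} = \frac{89541}{39385889044}$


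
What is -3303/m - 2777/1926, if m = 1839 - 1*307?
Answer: -5307971/1475316 ≈ -3.5979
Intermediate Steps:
m = 1532 (m = 1839 - 307 = 1532)
-3303/m - 2777/1926 = -3303/1532 - 2777/1926 = -5307971/1475316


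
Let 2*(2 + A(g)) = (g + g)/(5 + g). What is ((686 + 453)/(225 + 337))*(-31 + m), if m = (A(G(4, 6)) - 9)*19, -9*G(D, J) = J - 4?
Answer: -5898881/12083 ≈ -488.20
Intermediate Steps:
G(D, J) = 4/9 - J/9 (G(D, J) = -(J - 4)/9 = -(-4 + J)/9 = 4/9 - J/9)
A(g) = -2 + g/(5 + g) (A(g) = -2 + ((g + g)/(5 + g))/2 = -2 + ((2*g)/(5 + g))/2 = -2 + (2*g/(5 + g))/2 = -2 + g/(5 + g))
m = -9025/43 (m = ((-10 - (4/9 - ⅑*6))/(5 + (4/9 - ⅑*6)) - 9)*19 = ((-10 - (4/9 - ⅔))/(5 + (4/9 - ⅔)) - 9)*19 = ((-10 - 1*(-2/9))/(5 - 2/9) - 9)*19 = ((-10 + 2/9)/(43/9) - 9)*19 = ((9/43)*(-88/9) - 9)*19 = (-88/43 - 9)*19 = -475/43*19 = -9025/43 ≈ -209.88)
((686 + 453)/(225 + 337))*(-31 + m) = ((686 + 453)/(225 + 337))*(-31 - 9025/43) = (1139/562)*(-10358/43) = -5898881/12083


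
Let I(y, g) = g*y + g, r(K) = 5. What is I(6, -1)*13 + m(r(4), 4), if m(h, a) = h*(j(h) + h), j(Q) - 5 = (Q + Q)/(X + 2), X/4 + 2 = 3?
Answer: -98/3 ≈ -32.667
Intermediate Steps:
X = 4 (X = -8 + 4*3 = -8 + 12 = 4)
j(Q) = 5 + Q/3 (j(Q) = 5 + (Q + Q)/(4 + 2) = 5 + (2*Q)/6 = 5 + (2*Q)*(⅙) = 5 + Q/3)
I(y, g) = g + g*y
m(h, a) = h*(5 + 4*h/3) (m(h, a) = h*((5 + h/3) + h) = h*(5 + 4*h/3))
I(6, -1)*13 + m(r(4), 4) = -(1 + 6)*13 + (⅓)*5*(15 + 4*5) = -1*7*13 + (⅓)*5*(15 + 20) = -7*13 + (⅓)*5*35 = -91 + 175/3 = -98/3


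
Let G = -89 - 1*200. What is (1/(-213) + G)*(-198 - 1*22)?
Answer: 13542760/213 ≈ 63581.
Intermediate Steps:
G = -289 (G = -89 - 200 = -289)
(1/(-213) + G)*(-198 - 1*22) = (1/(-213) - 289)*(-198 - 1*22) = (-1/213 - 289)*(-198 - 22) = -61558/213*(-220) = 13542760/213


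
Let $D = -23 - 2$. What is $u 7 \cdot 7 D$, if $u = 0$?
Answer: $0$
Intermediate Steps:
$D = -25$ ($D = -23 - 2 = -25$)
$u 7 \cdot 7 D = 0 \cdot 7 \cdot 7 \left(-25\right) = 0 \cdot 7 \left(-25\right) = 0 \left(-25\right) = 0$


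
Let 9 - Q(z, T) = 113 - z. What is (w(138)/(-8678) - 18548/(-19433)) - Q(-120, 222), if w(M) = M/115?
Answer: 94840502001/421598935 ≈ 224.95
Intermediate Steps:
Q(z, T) = -104 + z (Q(z, T) = 9 - (113 - z) = 9 + (-113 + z) = -104 + z)
w(M) = M/115 (w(M) = M*(1/115) = M/115)
(w(138)/(-8678) - 18548/(-19433)) - Q(-120, 222) = (((1/115)*138)/(-8678) - 18548/(-19433)) - (-104 - 120) = ((6/5)*(-1/8678) - 18548*(-1/19433)) - 1*(-224) = (-3/21695 + 18548/19433) + 224 = 402340561/421598935 + 224 = 94840502001/421598935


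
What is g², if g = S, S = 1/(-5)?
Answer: 1/25 ≈ 0.040000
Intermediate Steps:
S = -⅕ (S = 1*(-⅕) = -⅕ ≈ -0.20000)
g = -⅕ ≈ -0.20000
g² = (-⅕)² = 1/25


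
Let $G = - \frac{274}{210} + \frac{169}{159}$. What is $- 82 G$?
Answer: $\frac{110372}{5565} \approx 19.833$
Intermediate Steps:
$G = - \frac{1346}{5565}$ ($G = \left(-274\right) \frac{1}{210} + 169 \cdot \frac{1}{159} = - \frac{137}{105} + \frac{169}{159} = - \frac{1346}{5565} \approx -0.24187$)
$- 82 G = \left(-82\right) \left(- \frac{1346}{5565}\right) = \frac{110372}{5565}$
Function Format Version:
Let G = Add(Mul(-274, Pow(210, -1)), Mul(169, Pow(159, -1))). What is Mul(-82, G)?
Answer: Rational(110372, 5565) ≈ 19.833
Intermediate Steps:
G = Rational(-1346, 5565) (G = Add(Mul(-274, Rational(1, 210)), Mul(169, Rational(1, 159))) = Add(Rational(-137, 105), Rational(169, 159)) = Rational(-1346, 5565) ≈ -0.24187)
Mul(-82, G) = Mul(-82, Rational(-1346, 5565)) = Rational(110372, 5565)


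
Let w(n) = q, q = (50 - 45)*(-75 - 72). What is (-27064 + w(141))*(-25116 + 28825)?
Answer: -103106491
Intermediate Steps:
q = -735 (q = 5*(-147) = -735)
w(n) = -735
(-27064 + w(141))*(-25116 + 28825) = (-27064 - 735)*(-25116 + 28825) = -27799*3709 = -103106491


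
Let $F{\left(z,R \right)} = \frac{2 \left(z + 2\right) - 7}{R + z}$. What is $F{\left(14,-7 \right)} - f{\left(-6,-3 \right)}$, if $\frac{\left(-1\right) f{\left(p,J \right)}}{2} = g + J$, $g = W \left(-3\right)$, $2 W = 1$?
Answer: $- \frac{38}{7} \approx -5.4286$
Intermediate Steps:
$W = \frac{1}{2}$ ($W = \frac{1}{2} \cdot 1 = \frac{1}{2} \approx 0.5$)
$g = - \frac{3}{2}$ ($g = \frac{1}{2} \left(-3\right) = - \frac{3}{2} \approx -1.5$)
$f{\left(p,J \right)} = 3 - 2 J$ ($f{\left(p,J \right)} = - 2 \left(- \frac{3}{2} + J\right) = 3 - 2 J$)
$F{\left(z,R \right)} = \frac{-3 + 2 z}{R + z}$ ($F{\left(z,R \right)} = \frac{2 \left(2 + z\right) - 7}{R + z} = \frac{\left(4 + 2 z\right) - 7}{R + z} = \frac{-3 + 2 z}{R + z}$)
$F{\left(14,-7 \right)} - f{\left(-6,-3 \right)} = \frac{-3 + 2 \cdot 14}{-7 + 14} - \left(3 - -6\right) = \frac{-3 + 28}{7} - \left(3 + 6\right) = \frac{1}{7} \cdot 25 - 9 = \frac{25}{7} - 9 = - \frac{38}{7}$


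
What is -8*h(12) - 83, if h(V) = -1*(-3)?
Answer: -107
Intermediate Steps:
h(V) = 3
-8*h(12) - 83 = -8*3 - 83 = -24 - 83 = -107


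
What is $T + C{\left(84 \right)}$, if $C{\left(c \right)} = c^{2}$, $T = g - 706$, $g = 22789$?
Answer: $29139$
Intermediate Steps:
$T = 22083$ ($T = 22789 - 706 = 22083$)
$T + C{\left(84 \right)} = 22083 + 84^{2} = 22083 + 7056 = 29139$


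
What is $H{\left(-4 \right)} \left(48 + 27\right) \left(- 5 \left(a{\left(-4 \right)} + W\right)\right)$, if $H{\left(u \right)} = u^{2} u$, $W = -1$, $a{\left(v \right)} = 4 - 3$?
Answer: $0$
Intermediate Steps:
$a{\left(v \right)} = 1$ ($a{\left(v \right)} = 4 - 3 = 1$)
$H{\left(u \right)} = u^{3}$
$H{\left(-4 \right)} \left(48 + 27\right) \left(- 5 \left(a{\left(-4 \right)} + W\right)\right) = \left(-4\right)^{3} \left(48 + 27\right) \left(- 5 \left(1 - 1\right)\right) = \left(-64\right) 75 \left(\left(-5\right) 0\right) = \left(-4800\right) 0 = 0$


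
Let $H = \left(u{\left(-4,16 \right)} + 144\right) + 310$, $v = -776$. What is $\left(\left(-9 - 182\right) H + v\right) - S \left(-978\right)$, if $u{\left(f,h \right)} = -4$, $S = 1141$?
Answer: $1029172$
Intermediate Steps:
$H = 450$ ($H = \left(-4 + 144\right) + 310 = 140 + 310 = 450$)
$\left(\left(-9 - 182\right) H + v\right) - S \left(-978\right) = \left(\left(-9 - 182\right) 450 - 776\right) - 1141 \left(-978\right) = \left(\left(-9 - 182\right) 450 - 776\right) - -1115898 = \left(\left(-191\right) 450 - 776\right) + 1115898 = \left(-85950 - 776\right) + 1115898 = -86726 + 1115898 = 1029172$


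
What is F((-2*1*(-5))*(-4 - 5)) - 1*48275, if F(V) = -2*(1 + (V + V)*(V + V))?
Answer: -113077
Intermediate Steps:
F(V) = -2 - 8*V² (F(V) = -2*(1 + (2*V)*(2*V)) = -2*(1 + 4*V²) = -2 - 8*V²)
F((-2*1*(-5))*(-4 - 5)) - 1*48275 = (-2 - 8*100*(-4 - 5)²) - 1*48275 = (-2 - 8*(-2*(-5)*(-9))²) - 48275 = (-2 - 8*(10*(-9))²) - 48275 = (-2 - 8*(-90)²) - 48275 = (-2 - 8*8100) - 48275 = (-2 - 64800) - 48275 = -64802 - 48275 = -113077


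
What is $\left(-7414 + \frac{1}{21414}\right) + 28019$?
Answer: $\frac{441235471}{21414} \approx 20605.0$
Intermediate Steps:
$\left(-7414 + \frac{1}{21414}\right) + 28019 = - \frac{158763395}{21414} + 28019 = \frac{441235471}{21414}$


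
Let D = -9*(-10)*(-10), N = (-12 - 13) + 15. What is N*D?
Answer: 9000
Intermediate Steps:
N = -10 (N = -25 + 15 = -10)
D = -900 (D = 90*(-10) = -900)
N*D = -10*(-900) = 9000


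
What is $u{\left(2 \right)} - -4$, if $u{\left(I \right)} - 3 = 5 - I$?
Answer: $10$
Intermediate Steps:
$u{\left(I \right)} = 8 - I$ ($u{\left(I \right)} = 3 - \left(-5 + I\right) = 8 - I$)
$u{\left(2 \right)} - -4 = \left(8 - 2\right) - -4 = \left(8 - 2\right) + 4 = 6 + 4 = 10$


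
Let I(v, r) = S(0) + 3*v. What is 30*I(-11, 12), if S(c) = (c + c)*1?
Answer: -990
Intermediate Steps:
S(c) = 2*c (S(c) = (2*c)*1 = 2*c)
I(v, r) = 3*v (I(v, r) = 2*0 + 3*v = 0 + 3*v = 3*v)
30*I(-11, 12) = 30*(3*(-11)) = 30*(-33) = -990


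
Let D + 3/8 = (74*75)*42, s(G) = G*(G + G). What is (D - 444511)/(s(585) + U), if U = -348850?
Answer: -1691291/2684800 ≈ -0.62995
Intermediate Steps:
s(G) = 2*G² (s(G) = G*(2*G) = 2*G²)
D = 1864797/8 (D = -3/8 + (74*75)*42 = -3/8 + 5550*42 = -3/8 + 233100 = 1864797/8 ≈ 2.3310e+5)
(D - 444511)/(s(585) + U) = (1864797/8 - 444511)/(2*585² - 348850) = -1691291/(8*(2*342225 - 348850)) = -1691291/(8*(684450 - 348850)) = -1691291/8/335600 = -1691291/8*1/335600 = -1691291/2684800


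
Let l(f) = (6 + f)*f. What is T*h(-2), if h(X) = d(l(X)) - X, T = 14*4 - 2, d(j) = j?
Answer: -324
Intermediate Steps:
l(f) = f*(6 + f)
T = 54 (T = 56 - 2 = 54)
h(X) = -X + X*(6 + X) (h(X) = X*(6 + X) - X = -X + X*(6 + X))
T*h(-2) = 54*(-2*(5 - 2)) = 54*(-2*3) = 54*(-6) = -324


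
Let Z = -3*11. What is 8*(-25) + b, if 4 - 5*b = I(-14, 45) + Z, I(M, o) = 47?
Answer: -202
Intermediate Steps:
Z = -33
b = -2 (b = 4/5 - (47 - 33)/5 = 4/5 - 1/5*14 = 4/5 - 14/5 = -2)
8*(-25) + b = 8*(-25) - 2 = -200 - 2 = -202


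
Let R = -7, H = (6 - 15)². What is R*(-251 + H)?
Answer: 1190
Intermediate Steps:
H = 81 (H = (-9)² = 81)
R*(-251 + H) = -7*(-251 + 81) = -7*(-170) = 1190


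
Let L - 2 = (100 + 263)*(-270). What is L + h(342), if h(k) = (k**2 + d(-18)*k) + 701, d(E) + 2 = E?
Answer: 12817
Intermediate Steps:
L = -98008 (L = 2 + (100 + 263)*(-270) = 2 + 363*(-270) = 2 - 98010 = -98008)
d(E) = -2 + E
h(k) = 701 + k**2 - 20*k (h(k) = (k**2 + (-2 - 18)*k) + 701 = (k**2 - 20*k) + 701 = 701 + k**2 - 20*k)
L + h(342) = -98008 + (701 + 342**2 - 20*342) = -98008 + (701 + 116964 - 6840) = -98008 + 110825 = 12817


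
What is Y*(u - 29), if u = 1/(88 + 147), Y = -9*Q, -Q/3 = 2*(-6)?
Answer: 2207736/235 ≈ 9394.6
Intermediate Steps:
Q = 36 (Q = -6*(-6) = -3*(-12) = 36)
Y = -324 (Y = -9*36 = -324)
u = 1/235 ≈ 0.0042553
Y*(u - 29) = -324*(1/235 - 29) = -324*(-6814/235) = 2207736/235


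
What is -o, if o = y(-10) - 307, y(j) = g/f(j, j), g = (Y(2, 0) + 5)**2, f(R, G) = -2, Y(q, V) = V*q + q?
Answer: 663/2 ≈ 331.50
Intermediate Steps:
Y(q, V) = q + V*q
g = 49 (g = (2*(1 + 0) + 5)**2 = (2*1 + 5)**2 = (2 + 5)**2 = 7**2 = 49)
y(j) = -49/2 (y(j) = 49/(-2) = 49*(-1/2) = -49/2)
o = -663/2 (o = -49/2 - 307 = -663/2 ≈ -331.50)
-o = -1*(-663/2) = 663/2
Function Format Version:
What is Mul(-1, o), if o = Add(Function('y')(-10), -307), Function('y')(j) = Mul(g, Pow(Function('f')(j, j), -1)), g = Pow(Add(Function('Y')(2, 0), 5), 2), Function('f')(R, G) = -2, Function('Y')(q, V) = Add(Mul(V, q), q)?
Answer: Rational(663, 2) ≈ 331.50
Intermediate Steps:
Function('Y')(q, V) = Add(q, Mul(V, q))
g = 49 (g = Pow(Add(Mul(2, Add(1, 0)), 5), 2) = Pow(Add(Mul(2, 1), 5), 2) = Pow(Add(2, 5), 2) = Pow(7, 2) = 49)
Function('y')(j) = Rational(-49, 2) (Function('y')(j) = Mul(49, Pow(-2, -1)) = Mul(49, Rational(-1, 2)) = Rational(-49, 2))
o = Rational(-663, 2) (o = Add(Rational(-49, 2), -307) = Rational(-663, 2) ≈ -331.50)
Mul(-1, o) = Mul(-1, Rational(-663, 2)) = Rational(663, 2)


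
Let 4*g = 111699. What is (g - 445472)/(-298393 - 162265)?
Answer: 1670189/1842632 ≈ 0.90641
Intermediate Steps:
g = 111699/4 (g = (¼)*111699 = 111699/4 ≈ 27925.)
(g - 445472)/(-298393 - 162265) = (111699/4 - 445472)/(-298393 - 162265) = -1670189/4/(-460658) = -1670189/4*(-1/460658) = 1670189/1842632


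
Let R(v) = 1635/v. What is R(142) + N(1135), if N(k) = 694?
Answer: 100183/142 ≈ 705.51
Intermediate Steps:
R(142) + N(1135) = 1635/142 + 694 = 100183/142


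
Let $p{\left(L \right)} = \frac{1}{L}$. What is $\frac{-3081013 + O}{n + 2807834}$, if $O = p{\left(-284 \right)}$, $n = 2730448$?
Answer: $- \frac{291669231}{524290696} \approx -0.55631$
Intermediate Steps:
$O = - \frac{1}{284}$ ($O = \frac{1}{-284} = - \frac{1}{284} \approx -0.0035211$)
$\frac{-3081013 + O}{n + 2807834} = \frac{-3081013 - \frac{1}{284}}{2730448 + 2807834} = - \frac{875007693}{284 \cdot 5538282} = \left(- \frac{875007693}{284}\right) \frac{1}{5538282} = - \frac{291669231}{524290696}$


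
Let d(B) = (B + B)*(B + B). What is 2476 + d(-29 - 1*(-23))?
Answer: 2620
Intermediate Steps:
d(B) = 4*B² (d(B) = (2*B)*(2*B) = 4*B²)
2476 + d(-29 - 1*(-23)) = 2476 + 4*(-29 - 1*(-23))² = 2476 + 4*(-29 + 23)² = 2476 + 4*(-6)² = 2476 + 4*36 = 2476 + 144 = 2620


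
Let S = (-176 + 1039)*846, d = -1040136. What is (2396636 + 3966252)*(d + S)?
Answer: -1972737069744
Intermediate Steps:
S = 730098 (S = 863*846 = 730098)
(2396636 + 3966252)*(d + S) = (2396636 + 3966252)*(-1040136 + 730098) = 6362888*(-310038) = -1972737069744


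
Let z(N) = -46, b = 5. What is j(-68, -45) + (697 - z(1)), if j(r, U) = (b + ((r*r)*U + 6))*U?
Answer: 9363848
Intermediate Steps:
j(r, U) = U*(11 + U*r**2) (j(r, U) = (5 + ((r*r)*U + 6))*U = (5 + (r**2*U + 6))*U = (5 + (U*r**2 + 6))*U = (5 + (6 + U*r**2))*U = (11 + U*r**2)*U = U*(11 + U*r**2))
j(-68, -45) + (697 - z(1)) = -45*(11 - 45*(-68)**2) + (697 - 1*(-46)) = -45*(11 - 45*4624) + (697 + 46) = -45*(11 - 208080) + 743 = -45*(-208069) + 743 = 9363105 + 743 = 9363848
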